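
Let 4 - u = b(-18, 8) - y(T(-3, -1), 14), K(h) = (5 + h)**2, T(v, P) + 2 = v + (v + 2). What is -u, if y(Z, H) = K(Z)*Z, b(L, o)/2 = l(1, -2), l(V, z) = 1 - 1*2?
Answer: 0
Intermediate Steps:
T(v, P) = 2*v (T(v, P) = -2 + (v + (v + 2)) = -2 + (v + (2 + v)) = -2 + (2 + 2*v) = 2*v)
l(V, z) = -1 (l(V, z) = 1 - 2 = -1)
b(L, o) = -2 (b(L, o) = 2*(-1) = -2)
y(Z, H) = Z*(5 + Z)**2 (y(Z, H) = (5 + Z)**2*Z = Z*(5 + Z)**2)
u = 0 (u = 4 - (-2 - 2*(-3)*(5 + 2*(-3))**2) = 4 - (-2 - (-6)*(5 - 6)**2) = 4 - (-2 - (-6)*(-1)**2) = 4 - (-2 - (-6)) = 4 - (-2 - 1*(-6)) = 4 - (-2 + 6) = 4 - 1*4 = 4 - 4 = 0)
-u = -1*0 = 0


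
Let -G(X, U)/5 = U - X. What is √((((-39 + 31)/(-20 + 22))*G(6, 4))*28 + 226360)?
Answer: 2*√56310 ≈ 474.59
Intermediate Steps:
G(X, U) = -5*U + 5*X (G(X, U) = -5*(U - X) = -5*U + 5*X)
√((((-39 + 31)/(-20 + 22))*G(6, 4))*28 + 226360) = √((((-39 + 31)/(-20 + 22))*(-5*4 + 5*6))*28 + 226360) = √(((-8/2)*(-20 + 30))*28 + 226360) = √((-8*½*10)*28 + 226360) = √(-4*10*28 + 226360) = √(-40*28 + 226360) = √(-1120 + 226360) = √225240 = 2*√56310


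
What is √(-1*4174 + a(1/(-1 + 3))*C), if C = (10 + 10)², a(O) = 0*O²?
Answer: I*√4174 ≈ 64.606*I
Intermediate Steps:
a(O) = 0
C = 400 (C = 20² = 400)
√(-1*4174 + a(1/(-1 + 3))*C) = √(-1*4174 + 0*400) = √(-4174 + 0) = √(-4174) = I*√4174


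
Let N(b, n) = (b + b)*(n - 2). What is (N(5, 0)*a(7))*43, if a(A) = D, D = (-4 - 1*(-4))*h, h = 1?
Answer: 0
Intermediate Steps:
N(b, n) = 2*b*(-2 + n) (N(b, n) = (2*b)*(-2 + n) = 2*b*(-2 + n))
D = 0 (D = (-4 - 1*(-4))*1 = (-4 + 4)*1 = 0*1 = 0)
a(A) = 0
(N(5, 0)*a(7))*43 = ((2*5*(-2 + 0))*0)*43 = ((2*5*(-2))*0)*43 = -20*0*43 = 0*43 = 0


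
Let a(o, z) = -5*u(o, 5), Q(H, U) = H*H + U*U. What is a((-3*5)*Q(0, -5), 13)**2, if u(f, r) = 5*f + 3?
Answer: 87609600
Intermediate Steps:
u(f, r) = 3 + 5*f
Q(H, U) = H**2 + U**2
a(o, z) = -15 - 25*o (a(o, z) = -5*(3 + 5*o) = -15 - 25*o)
a((-3*5)*Q(0, -5), 13)**2 = (-15 - 25*(-3*5)*(0**2 + (-5)**2))**2 = (-15 - (-375)*(0 + 25))**2 = (-15 - (-375)*25)**2 = (-15 - 25*(-375))**2 = (-15 + 9375)**2 = 9360**2 = 87609600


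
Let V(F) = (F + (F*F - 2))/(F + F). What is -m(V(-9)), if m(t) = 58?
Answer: -58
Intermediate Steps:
V(F) = (-2 + F + F**2)/(2*F) (V(F) = (F + (F**2 - 2))/((2*F)) = (F + (-2 + F**2))*(1/(2*F)) = (-2 + F + F**2)*(1/(2*F)) = (-2 + F + F**2)/(2*F))
-m(V(-9)) = -1*58 = -58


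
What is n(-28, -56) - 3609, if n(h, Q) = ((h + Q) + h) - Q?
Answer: -3665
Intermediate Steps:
n(h, Q) = 2*h (n(h, Q) = ((Q + h) + h) - Q = (Q + 2*h) - Q = 2*h)
n(-28, -56) - 3609 = 2*(-28) - 3609 = -56 - 3609 = -3665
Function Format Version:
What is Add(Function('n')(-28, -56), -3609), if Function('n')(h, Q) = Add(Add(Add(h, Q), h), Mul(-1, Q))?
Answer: -3665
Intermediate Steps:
Function('n')(h, Q) = Mul(2, h) (Function('n')(h, Q) = Add(Add(Add(Q, h), h), Mul(-1, Q)) = Add(Add(Q, Mul(2, h)), Mul(-1, Q)) = Mul(2, h))
Add(Function('n')(-28, -56), -3609) = Add(Mul(2, -28), -3609) = Add(-56, -3609) = -3665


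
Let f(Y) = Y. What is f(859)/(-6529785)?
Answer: -859/6529785 ≈ -0.00013155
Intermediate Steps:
f(859)/(-6529785) = 859/(-6529785) = 859*(-1/6529785) = -859/6529785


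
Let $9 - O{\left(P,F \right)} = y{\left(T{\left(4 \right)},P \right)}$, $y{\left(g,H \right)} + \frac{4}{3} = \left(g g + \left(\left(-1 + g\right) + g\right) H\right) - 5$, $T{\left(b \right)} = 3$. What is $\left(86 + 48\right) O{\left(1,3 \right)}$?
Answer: $\frac{536}{3} \approx 178.67$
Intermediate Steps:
$y{\left(g,H \right)} = - \frac{19}{3} + g^{2} + H \left(-1 + 2 g\right)$ ($y{\left(g,H \right)} = - \frac{4}{3} - \left(5 - g g - \left(\left(-1 + g\right) + g\right) H\right) = - \frac{4}{3} - \left(5 - g^{2} - \left(-1 + 2 g\right) H\right) = - \frac{4}{3} - \left(5 - g^{2} - H \left(-1 + 2 g\right)\right) = - \frac{4}{3} + \left(-5 + g^{2} + H \left(-1 + 2 g\right)\right) = - \frac{19}{3} + g^{2} + H \left(-1 + 2 g\right)$)
$O{\left(P,F \right)} = \frac{19}{3} - 5 P$ ($O{\left(P,F \right)} = 9 - \left(- \frac{19}{3} + 3^{2} - P + 2 P 3\right) = 9 - \left(- \frac{19}{3} + 9 - P + 6 P\right) = 9 - \left(\frac{8}{3} + 5 P\right) = \frac{19}{3} - 5 P$)
$\left(86 + 48\right) O{\left(1,3 \right)} = \left(86 + 48\right) \left(\frac{19}{3} - 5\right) = 134 \left(\frac{19}{3} - 5\right) = 134 \cdot \frac{4}{3} = \frac{536}{3}$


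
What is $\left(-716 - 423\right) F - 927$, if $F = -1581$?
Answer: $1799832$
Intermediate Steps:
$\left(-716 - 423\right) F - 927 = \left(-716 - 423\right) \left(-1581\right) - 927 = \left(-1139\right) \left(-1581\right) - 927 = 1800759 - 927 = 1799832$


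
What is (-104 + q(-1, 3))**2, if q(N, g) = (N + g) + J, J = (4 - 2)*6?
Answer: 8100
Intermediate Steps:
J = 12 (J = 2*6 = 12)
q(N, g) = 12 + N + g (q(N, g) = (N + g) + 12 = 12 + N + g)
(-104 + q(-1, 3))**2 = (-104 + (12 - 1 + 3))**2 = (-104 + 14)**2 = (-90)**2 = 8100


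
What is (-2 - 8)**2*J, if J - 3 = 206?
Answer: 20900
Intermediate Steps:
J = 209 (J = 3 + 206 = 209)
(-2 - 8)**2*J = (-2 - 8)**2*209 = (-10)**2*209 = 100*209 = 20900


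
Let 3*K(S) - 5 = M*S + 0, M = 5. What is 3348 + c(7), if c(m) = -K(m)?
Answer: 10004/3 ≈ 3334.7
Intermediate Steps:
K(S) = 5/3 + 5*S/3 (K(S) = 5/3 + (5*S + 0)/3 = 5/3 + (5*S)/3 = 5/3 + 5*S/3)
c(m) = -5/3 - 5*m/3 (c(m) = -(5/3 + 5*m/3) = -5/3 - 5*m/3)
3348 + c(7) = 3348 + (-5/3 - 5/3*7) = 3348 + (-5/3 - 35/3) = 3348 - 40/3 = 10004/3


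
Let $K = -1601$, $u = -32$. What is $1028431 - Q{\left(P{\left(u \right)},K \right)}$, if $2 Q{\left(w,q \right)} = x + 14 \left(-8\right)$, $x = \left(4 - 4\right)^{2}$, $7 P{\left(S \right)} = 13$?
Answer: $1028487$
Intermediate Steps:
$P{\left(S \right)} = \frac{13}{7}$ ($P{\left(S \right)} = \frac{1}{7} \cdot 13 = \frac{13}{7}$)
$x = 0$ ($x = 0^{2} = 0$)
$Q{\left(w,q \right)} = -56$ ($Q{\left(w,q \right)} = \frac{0 + 14 \left(-8\right)}{2} = \frac{0 - 112}{2} = \frac{1}{2} \left(-112\right) = -56$)
$1028431 - Q{\left(P{\left(u \right)},K \right)} = 1028431 - -56 = 1028431 + 56 = 1028487$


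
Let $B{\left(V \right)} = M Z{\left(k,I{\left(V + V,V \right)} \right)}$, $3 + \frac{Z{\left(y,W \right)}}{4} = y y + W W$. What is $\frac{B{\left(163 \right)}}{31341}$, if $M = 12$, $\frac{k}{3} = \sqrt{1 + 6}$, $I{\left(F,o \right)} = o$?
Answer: $\frac{13744}{337} \approx 40.783$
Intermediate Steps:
$k = 3 \sqrt{7}$ ($k = 3 \sqrt{1 + 6} = 3 \sqrt{7} \approx 7.9373$)
$Z{\left(y,W \right)} = -12 + 4 W^{2} + 4 y^{2}$ ($Z{\left(y,W \right)} = -12 + 4 \left(y y + W W\right) = -12 + 4 \left(y^{2} + W^{2}\right) = -12 + 4 \left(W^{2} + y^{2}\right) = -12 + \left(4 W^{2} + 4 y^{2}\right) = -12 + 4 W^{2} + 4 y^{2}$)
$B{\left(V \right)} = 2880 + 48 V^{2}$ ($B{\left(V \right)} = 12 \left(-12 + 4 V^{2} + 4 \left(3 \sqrt{7}\right)^{2}\right) = 12 \left(-12 + 4 V^{2} + 4 \cdot 63\right) = 12 \left(-12 + 4 V^{2} + 252\right) = 12 \left(240 + 4 V^{2}\right) = 2880 + 48 V^{2}$)
$\frac{B{\left(163 \right)}}{31341} = \frac{2880 + 48 \cdot 163^{2}}{31341} = \left(2880 + 48 \cdot 26569\right) \frac{1}{31341} = \left(2880 + 1275312\right) \frac{1}{31341} = 1278192 \cdot \frac{1}{31341} = \frac{13744}{337}$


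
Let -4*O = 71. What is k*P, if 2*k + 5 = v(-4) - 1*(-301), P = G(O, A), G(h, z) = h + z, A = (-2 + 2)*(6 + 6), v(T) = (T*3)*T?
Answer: -3053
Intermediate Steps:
v(T) = 3*T² (v(T) = (3*T)*T = 3*T²)
O = -71/4 (O = -¼*71 = -71/4 ≈ -17.750)
A = 0 (A = 0*12 = 0)
P = -71/4 (P = -71/4 + 0 = -71/4 ≈ -17.750)
k = 172 (k = -5/2 + (3*(-4)² - 1*(-301))/2 = -5/2 + (3*16 + 301)/2 = -5/2 + (48 + 301)/2 = -5/2 + (½)*349 = -5/2 + 349/2 = 172)
k*P = 172*(-71/4) = -3053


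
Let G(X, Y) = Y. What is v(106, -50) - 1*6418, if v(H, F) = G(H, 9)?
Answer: -6409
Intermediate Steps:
v(H, F) = 9
v(106, -50) - 1*6418 = 9 - 1*6418 = 9 - 6418 = -6409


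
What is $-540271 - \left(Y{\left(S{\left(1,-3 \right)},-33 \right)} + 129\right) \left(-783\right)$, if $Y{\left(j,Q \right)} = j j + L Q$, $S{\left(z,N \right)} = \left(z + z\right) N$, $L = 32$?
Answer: $-1237924$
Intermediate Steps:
$S{\left(z,N \right)} = 2 N z$ ($S{\left(z,N \right)} = 2 z N = 2 N z$)
$Y{\left(j,Q \right)} = j^{2} + 32 Q$ ($Y{\left(j,Q \right)} = j j + 32 Q = j^{2} + 32 Q$)
$-540271 - \left(Y{\left(S{\left(1,-3 \right)},-33 \right)} + 129\right) \left(-783\right) = -540271 - \left(\left(\left(2 \left(-3\right) 1\right)^{2} + 32 \left(-33\right)\right) + 129\right) \left(-783\right) = -540271 - \left(\left(\left(-6\right)^{2} - 1056\right) + 129\right) \left(-783\right) = -540271 - \left(\left(36 - 1056\right) + 129\right) \left(-783\right) = -540271 - \left(-1020 + 129\right) \left(-783\right) = -540271 - \left(-891\right) \left(-783\right) = -540271 - 697653 = -1237924$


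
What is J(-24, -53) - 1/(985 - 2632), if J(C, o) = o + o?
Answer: -174581/1647 ≈ -106.00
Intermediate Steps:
J(C, o) = 2*o
J(-24, -53) - 1/(985 - 2632) = 2*(-53) - 1/(985 - 2632) = -106 - 1/(-1647) = -106 - 1*(-1/1647) = -106 + 1/1647 = -174581/1647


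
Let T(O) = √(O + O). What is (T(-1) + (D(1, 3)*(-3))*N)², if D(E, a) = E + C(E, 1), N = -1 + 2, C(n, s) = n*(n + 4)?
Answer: (18 - I*√2)² ≈ 322.0 - 50.912*I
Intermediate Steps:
C(n, s) = n*(4 + n)
T(O) = √2*√O (T(O) = √(2*O) = √2*√O)
N = 1
D(E, a) = E + E*(4 + E)
(T(-1) + (D(1, 3)*(-3))*N)² = (√2*√(-1) + ((1*(5 + 1))*(-3))*1)² = (√2*I + ((1*6)*(-3))*1)² = (I*√2 + (6*(-3))*1)² = (I*√2 - 18*1)² = (I*√2 - 18)² = (-18 + I*√2)²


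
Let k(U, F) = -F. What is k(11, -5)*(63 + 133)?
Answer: 980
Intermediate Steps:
k(11, -5)*(63 + 133) = (-1*(-5))*(63 + 133) = 5*196 = 980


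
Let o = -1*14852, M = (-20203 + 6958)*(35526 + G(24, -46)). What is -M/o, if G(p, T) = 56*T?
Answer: -218211375/7426 ≈ -29385.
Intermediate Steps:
M = -436422750 (M = (-20203 + 6958)*(35526 + 56*(-46)) = -13245*(35526 - 2576) = -13245*32950 = -436422750)
o = -14852
-M/o = -(-436422750)/(-14852) = -(-436422750)*(-1)/14852 = -1*218211375/7426 = -218211375/7426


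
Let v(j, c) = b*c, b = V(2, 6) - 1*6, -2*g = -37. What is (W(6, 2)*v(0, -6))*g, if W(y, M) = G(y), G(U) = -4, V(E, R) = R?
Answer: 0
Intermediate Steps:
g = 37/2 (g = -1/2*(-37) = 37/2 ≈ 18.500)
b = 0 (b = 6 - 1*6 = 6 - 6 = 0)
v(j, c) = 0 (v(j, c) = 0*c = 0)
W(y, M) = -4
(W(6, 2)*v(0, -6))*g = -4*0*(37/2) = 0*(37/2) = 0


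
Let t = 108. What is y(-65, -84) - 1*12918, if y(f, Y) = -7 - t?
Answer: -13033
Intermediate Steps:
y(f, Y) = -115 (y(f, Y) = -7 - 1*108 = -7 - 108 = -115)
y(-65, -84) - 1*12918 = -115 - 1*12918 = -115 - 12918 = -13033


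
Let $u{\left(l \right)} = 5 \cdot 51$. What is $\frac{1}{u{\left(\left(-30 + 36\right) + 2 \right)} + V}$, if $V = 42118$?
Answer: $\frac{1}{42373} \approx 2.36 \cdot 10^{-5}$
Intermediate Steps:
$u{\left(l \right)} = 255$
$\frac{1}{u{\left(\left(-30 + 36\right) + 2 \right)} + V} = \frac{1}{255 + 42118} = \frac{1}{42373}$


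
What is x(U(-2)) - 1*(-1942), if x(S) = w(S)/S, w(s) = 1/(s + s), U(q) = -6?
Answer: 139825/72 ≈ 1942.0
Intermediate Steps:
w(s) = 1/(2*s)
x(S) = 1/(2*S²) (x(S) = (1/(2*S))/S = 1/(2*S²))
x(U(-2)) - 1*(-1942) = (½)/(-6)² - 1*(-1942) = (½)*(1/36) + 1942 = 1/72 + 1942 = 139825/72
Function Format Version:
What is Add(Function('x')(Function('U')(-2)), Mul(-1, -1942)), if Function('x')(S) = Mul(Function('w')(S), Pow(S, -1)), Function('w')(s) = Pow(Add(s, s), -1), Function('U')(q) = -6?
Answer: Rational(139825, 72) ≈ 1942.0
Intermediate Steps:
Function('w')(s) = Mul(Rational(1, 2), Pow(s, -1)) (Function('w')(s) = Pow(Mul(2, s), -1) = Mul(Rational(1, 2), Pow(s, -1)))
Function('x')(S) = Mul(Rational(1, 2), Pow(S, -2)) (Function('x')(S) = Mul(Mul(Rational(1, 2), Pow(S, -1)), Pow(S, -1)) = Mul(Rational(1, 2), Pow(S, -2)))
Add(Function('x')(Function('U')(-2)), Mul(-1, -1942)) = Add(Mul(Rational(1, 2), Pow(-6, -2)), Mul(-1, -1942)) = Add(Mul(Rational(1, 2), Rational(1, 36)), 1942) = Add(Rational(1, 72), 1942) = Rational(139825, 72)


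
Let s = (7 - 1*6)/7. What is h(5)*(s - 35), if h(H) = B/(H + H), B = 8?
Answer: -976/35 ≈ -27.886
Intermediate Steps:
h(H) = 4/H (h(H) = 8/(H + H) = 8/((2*H)) = 8*(1/(2*H)) = 4/H)
s = ⅐ (s = (7 - 6)*(⅐) = 1*(⅐) = ⅐ ≈ 0.14286)
h(5)*(s - 35) = (4/5)*(⅐ - 35) = (4*(⅕))*(-244/7) = (⅘)*(-244/7) = -976/35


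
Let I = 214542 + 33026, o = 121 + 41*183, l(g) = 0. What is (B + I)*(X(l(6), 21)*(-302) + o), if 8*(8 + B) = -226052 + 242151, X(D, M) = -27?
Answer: 15751011731/4 ≈ 3.9378e+9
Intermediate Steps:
o = 7624 (o = 121 + 7503 = 7624)
I = 247568
B = 16035/8 (B = -8 + (-226052 + 242151)/8 = -8 + (⅛)*16099 = -8 + 16099/8 = 16035/8 ≈ 2004.4)
(B + I)*(X(l(6), 21)*(-302) + o) = (16035/8 + 247568)*(-27*(-302) + 7624) = 1996579*(8154 + 7624)/8 = (1996579/8)*15778 = 15751011731/4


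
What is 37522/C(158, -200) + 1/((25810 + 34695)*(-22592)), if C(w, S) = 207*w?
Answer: 25644954202207/22353389282880 ≈ 1.1473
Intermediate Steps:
37522/C(158, -200) + 1/((25810 + 34695)*(-22592)) = 37522/((207*158)) + 1/((25810 + 34695)*(-22592)) = 37522/32706 - 1/22592/60505 = 37522*(1/32706) + (1/60505)*(-1/22592) = 18761/16353 - 1/1366928960 = 25644954202207/22353389282880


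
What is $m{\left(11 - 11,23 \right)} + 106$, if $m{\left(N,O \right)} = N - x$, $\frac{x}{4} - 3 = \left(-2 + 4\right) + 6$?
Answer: $62$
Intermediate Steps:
$x = 44$ ($x = 12 + 4 \left(\left(-2 + 4\right) + 6\right) = 12 + 4 \left(2 + 6\right) = 12 + 4 \cdot 8 = 12 + 32 = 44$)
$m{\left(N,O \right)} = -44 + N$ ($m{\left(N,O \right)} = N - 44 = -44 + N$)
$m{\left(11 - 11,23 \right)} + 106 = \left(-44 + \left(11 - 11\right)\right) + 106 = \left(-44 + 0\right) + 106 = -44 + 106 = 62$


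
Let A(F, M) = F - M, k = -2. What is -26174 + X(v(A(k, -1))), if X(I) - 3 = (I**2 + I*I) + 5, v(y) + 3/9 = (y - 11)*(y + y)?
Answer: -225412/9 ≈ -25046.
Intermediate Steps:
v(y) = -1/3 + 2*y*(-11 + y) (v(y) = -1/3 + (y - 11)*(y + y) = -1/3 + (-11 + y)*(2*y) = -1/3 + 2*y*(-11 + y))
X(I) = 8 + 2*I**2 (X(I) = 3 + ((I**2 + I*I) + 5) = 3 + ((I**2 + I**2) + 5) = 3 + (2*I**2 + 5) = 3 + (5 + 2*I**2) = 8 + 2*I**2)
-26174 + X(v(A(k, -1))) = -26174 + (8 + 2*(-1/3 - 22*(-2 - 1*(-1)) + 2*(-2 - 1*(-1))**2)**2) = -26174 + (8 + 2*(-1/3 - 22*(-2 + 1) + 2*(-2 + 1)**2)**2) = -26174 + (8 + 2*(-1/3 - 22*(-1) + 2*(-1)**2)**2) = -26174 + (8 + 2*(-1/3 + 22 + 2*1)**2) = -26174 + (8 + 2*(-1/3 + 22 + 2)**2) = -26174 + (8 + 2*(71/3)**2) = -26174 + (8 + 2*(5041/9)) = -26174 + (8 + 10082/9) = -26174 + 10154/9 = -225412/9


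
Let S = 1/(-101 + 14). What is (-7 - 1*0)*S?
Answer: 7/87 ≈ 0.080460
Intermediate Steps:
S = -1/87 (S = 1/(-87) = -1/87 ≈ -0.011494)
(-7 - 1*0)*S = (-7 - 1*0)*(-1/87) = (-7 + 0)*(-1/87) = -7*(-1/87) = 7/87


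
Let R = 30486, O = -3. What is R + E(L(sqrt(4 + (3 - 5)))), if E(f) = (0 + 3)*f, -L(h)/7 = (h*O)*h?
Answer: 30612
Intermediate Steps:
L(h) = 21*h**2 (L(h) = -7*h*(-3)*h = -7*(-3*h)*h = -(-21)*h**2 = 21*h**2)
E(f) = 3*f
R + E(L(sqrt(4 + (3 - 5)))) = 30486 + 3*(21*(sqrt(4 + (3 - 5)))**2) = 30486 + 3*(21*(sqrt(4 - 2))**2) = 30486 + 3*(21*(sqrt(2))**2) = 30486 + 3*(21*2) = 30486 + 3*42 = 30486 + 126 = 30612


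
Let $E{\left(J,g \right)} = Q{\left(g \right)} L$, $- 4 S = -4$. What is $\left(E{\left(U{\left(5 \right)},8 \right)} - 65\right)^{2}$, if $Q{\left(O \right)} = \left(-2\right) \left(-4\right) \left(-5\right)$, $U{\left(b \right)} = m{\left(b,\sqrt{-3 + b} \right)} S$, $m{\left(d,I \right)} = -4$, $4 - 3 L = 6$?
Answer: $\frac{13225}{9} \approx 1469.4$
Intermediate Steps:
$L = - \frac{2}{3}$ ($L = \frac{4}{3} - 2 = - \frac{2}{3} \approx -0.66667$)
$S = 1$ ($S = \left(- \frac{1}{4}\right) \left(-4\right) = 1$)
$U{\left(b \right)} = -4$ ($U{\left(b \right)} = \left(-4\right) 1 = -4$)
$Q{\left(O \right)} = -40$ ($Q{\left(O \right)} = 8 \left(-5\right) = -40$)
$E{\left(J,g \right)} = \frac{80}{3}$ ($E{\left(J,g \right)} = \left(-40\right) \left(- \frac{2}{3}\right) = \frac{80}{3}$)
$\left(E{\left(U{\left(5 \right)},8 \right)} - 65\right)^{2} = \left(\frac{80}{3} - 65\right)^{2} = \left(- \frac{115}{3}\right)^{2} = \frac{13225}{9}$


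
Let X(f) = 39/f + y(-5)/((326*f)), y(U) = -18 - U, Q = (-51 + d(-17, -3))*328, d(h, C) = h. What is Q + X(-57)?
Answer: -414465629/18582 ≈ -22305.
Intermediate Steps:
Q = -22304 (Q = (-51 - 17)*328 = -68*328 = -22304)
X(f) = 12701/(326*f) (X(f) = 39/f + (-18 - 1*(-5))/((326*f)) = 39/f + (-18 + 5)*(1/(326*f)) = 39/f - 13/(326*f) = 12701/(326*f))
Q + X(-57) = -22304 + (12701/326)/(-57) = -22304 + (12701/326)*(-1/57) = -22304 - 12701/18582 = -414465629/18582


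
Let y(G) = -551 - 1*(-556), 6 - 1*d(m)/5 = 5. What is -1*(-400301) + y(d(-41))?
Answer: 400306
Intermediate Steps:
d(m) = 5 (d(m) = 30 - 5*5 = 30 - 25 = 5)
y(G) = 5 (y(G) = -551 + 556 = 5)
-1*(-400301) + y(d(-41)) = -1*(-400301) + 5 = 400301 + 5 = 400306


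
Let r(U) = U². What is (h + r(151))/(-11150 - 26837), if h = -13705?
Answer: -9096/37987 ≈ -0.23945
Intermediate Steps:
(h + r(151))/(-11150 - 26837) = (-13705 + 151²)/(-11150 - 26837) = (-13705 + 22801)/(-37987) = 9096*(-1/37987) = -9096/37987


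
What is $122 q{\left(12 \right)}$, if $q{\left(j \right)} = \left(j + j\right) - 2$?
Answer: $2684$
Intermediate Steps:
$q{\left(j \right)} = -2 + 2 j$ ($q{\left(j \right)} = 2 j - 2 = -2 + 2 j$)
$122 q{\left(12 \right)} = 122 \left(-2 + 2 \cdot 12\right) = 122 \left(-2 + 24\right) = 122 \cdot 22 = 2684$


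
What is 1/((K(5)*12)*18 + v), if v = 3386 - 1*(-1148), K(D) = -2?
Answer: 1/4102 ≈ 0.00024378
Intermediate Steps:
v = 4534 (v = 3386 + 1148 = 4534)
1/((K(5)*12)*18 + v) = 1/(-2*12*18 + 4534) = 1/(-24*18 + 4534) = 1/(-432 + 4534) = 1/4102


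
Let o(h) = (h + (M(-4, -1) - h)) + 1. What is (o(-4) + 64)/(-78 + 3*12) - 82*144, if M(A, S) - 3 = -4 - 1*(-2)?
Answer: -82667/7 ≈ -11810.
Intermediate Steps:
M(A, S) = 1 (M(A, S) = 3 + (-4 - 1*(-2)) = 3 + (-4 + 2) = 3 - 2 = 1)
o(h) = 2 (o(h) = (h + (1 - h)) + 1 = 1 + 1 = 2)
(o(-4) + 64)/(-78 + 3*12) - 82*144 = (2 + 64)/(-78 + 3*12) - 82*144 = 66/(-78 + 36) - 11808 = 66/(-42) - 11808 = 66*(-1/42) - 11808 = -11/7 - 11808 = -82667/7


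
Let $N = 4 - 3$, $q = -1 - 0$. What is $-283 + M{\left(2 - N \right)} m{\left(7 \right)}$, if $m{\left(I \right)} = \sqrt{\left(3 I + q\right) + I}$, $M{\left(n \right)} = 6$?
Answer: $-283 + 18 \sqrt{3} \approx -251.82$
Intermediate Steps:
$q = -1$ ($q = -1 + 0 = -1$)
$N = 1$
$m{\left(I \right)} = \sqrt{-1 + 4 I}$ ($m{\left(I \right)} = \sqrt{\left(3 I - 1\right) + I} = \sqrt{\left(-1 + 3 I\right) + I} = \sqrt{-1 + 4 I}$)
$-283 + M{\left(2 - N \right)} m{\left(7 \right)} = -283 + 6 \sqrt{-1 + 4 \cdot 7} = -283 + 6 \sqrt{-1 + 28} = -283 + 6 \sqrt{27} = -283 + 6 \cdot 3 \sqrt{3} = -283 + 18 \sqrt{3}$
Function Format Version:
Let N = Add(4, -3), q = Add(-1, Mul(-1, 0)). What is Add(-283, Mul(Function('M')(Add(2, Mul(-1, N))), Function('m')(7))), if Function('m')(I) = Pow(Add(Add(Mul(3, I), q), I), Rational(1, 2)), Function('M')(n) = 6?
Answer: Add(-283, Mul(18, Pow(3, Rational(1, 2)))) ≈ -251.82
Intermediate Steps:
q = -1 (q = Add(-1, 0) = -1)
N = 1
Function('m')(I) = Pow(Add(-1, Mul(4, I)), Rational(1, 2)) (Function('m')(I) = Pow(Add(Add(Mul(3, I), -1), I), Rational(1, 2)) = Pow(Add(Add(-1, Mul(3, I)), I), Rational(1, 2)) = Pow(Add(-1, Mul(4, I)), Rational(1, 2)))
Add(-283, Mul(Function('M')(Add(2, Mul(-1, N))), Function('m')(7))) = Add(-283, Mul(6, Pow(Add(-1, Mul(4, 7)), Rational(1, 2)))) = Add(-283, Mul(6, Pow(Add(-1, 28), Rational(1, 2)))) = Add(-283, Mul(6, Pow(27, Rational(1, 2)))) = Add(-283, Mul(6, Mul(3, Pow(3, Rational(1, 2))))) = Add(-283, Mul(18, Pow(3, Rational(1, 2))))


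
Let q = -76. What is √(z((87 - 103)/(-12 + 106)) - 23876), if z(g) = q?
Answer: 4*I*√1497 ≈ 154.76*I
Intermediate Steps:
z(g) = -76
√(z((87 - 103)/(-12 + 106)) - 23876) = √(-76 - 23876) = √(-23952) = 4*I*√1497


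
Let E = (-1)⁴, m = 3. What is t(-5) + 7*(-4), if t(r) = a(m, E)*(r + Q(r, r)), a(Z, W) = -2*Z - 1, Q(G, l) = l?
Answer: 42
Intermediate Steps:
E = 1
a(Z, W) = -1 - 2*Z
t(r) = -14*r (t(r) = (-1 - 2*3)*(r + r) = (-1 - 6)*(2*r) = -14*r)
t(-5) + 7*(-4) = -14*(-5) + 7*(-4) = 70 - 28 = 42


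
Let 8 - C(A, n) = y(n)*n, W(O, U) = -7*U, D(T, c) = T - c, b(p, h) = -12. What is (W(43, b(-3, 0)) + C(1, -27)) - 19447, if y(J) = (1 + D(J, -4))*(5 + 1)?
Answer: -22919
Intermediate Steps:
y(J) = 30 + 6*J (y(J) = (1 + (J - 1*(-4)))*(5 + 1) = (1 + (J + 4))*6 = (1 + (4 + J))*6 = (5 + J)*6 = 30 + 6*J)
C(A, n) = 8 - n*(30 + 6*n) (C(A, n) = 8 - (30 + 6*n)*n = 8 - n*(30 + 6*n))
(W(43, b(-3, 0)) + C(1, -27)) - 19447 = (-7*(-12) + (8 - 6*(-27)*(5 - 27))) - 19447 = (84 + (8 - 6*(-27)*(-22))) - 19447 = (84 + (8 - 3564)) - 19447 = (84 - 3556) - 19447 = -3472 - 19447 = -22919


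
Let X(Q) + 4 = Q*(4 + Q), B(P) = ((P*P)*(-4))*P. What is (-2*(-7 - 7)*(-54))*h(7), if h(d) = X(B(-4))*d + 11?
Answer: -704445336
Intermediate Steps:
B(P) = -4*P³ (B(P) = (P²*(-4))*P = (-4*P²)*P = -4*P³)
X(Q) = -4 + Q*(4 + Q)
h(d) = 11 + 66556*d (h(d) = (-4 + (-4*(-4)³)² + 4*(-4*(-4)³))*d + 11 = (-4 + (-4*(-64))² + 4*(-4*(-64)))*d + 11 = (-4 + 256² + 4*256)*d + 11 = (-4 + 65536 + 1024)*d + 11 = 66556*d + 11 = 11 + 66556*d)
(-2*(-7 - 7)*(-54))*h(7) = (-2*(-7 - 7)*(-54))*(11 + 66556*7) = (-2*(-14)*(-54))*(11 + 465892) = (28*(-54))*465903 = -1512*465903 = -704445336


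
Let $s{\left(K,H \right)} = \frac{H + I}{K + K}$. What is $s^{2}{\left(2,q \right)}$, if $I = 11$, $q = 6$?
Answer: $\frac{289}{16} \approx 18.063$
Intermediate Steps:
$s{\left(K,H \right)} = \frac{11 + H}{2 K}$ ($s{\left(K,H \right)} = \frac{H + 11}{K + K} = \frac{11 + H}{2 K}$)
$s^{2}{\left(2,q \right)} = \left(\frac{11 + 6}{2 \cdot 2}\right)^{2} = \left(\frac{1}{2} \cdot \frac{1}{2} \cdot 17\right)^{2} = \left(\frac{17}{4}\right)^{2} = \frac{289}{16}$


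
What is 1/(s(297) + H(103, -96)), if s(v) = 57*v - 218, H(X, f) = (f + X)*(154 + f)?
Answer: 1/17117 ≈ 5.8421e-5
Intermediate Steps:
H(X, f) = (154 + f)*(X + f) (H(X, f) = (X + f)*(154 + f) = (154 + f)*(X + f))
s(v) = -218 + 57*v
1/(s(297) + H(103, -96)) = 1/((-218 + 57*297) + ((-96)² + 154*103 + 154*(-96) + 103*(-96))) = 1/((-218 + 16929) + (9216 + 15862 - 14784 - 9888)) = 1/(16711 + 406) = 1/17117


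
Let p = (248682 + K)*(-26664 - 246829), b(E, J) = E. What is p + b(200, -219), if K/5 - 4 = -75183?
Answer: 34791865209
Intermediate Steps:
K = -375895 (K = 20 + 5*(-75183) = 20 - 375915 = -375895)
p = 34791865009 (p = (248682 - 375895)*(-26664 - 246829) = -127213*(-273493) = 34791865009)
p + b(200, -219) = 34791865009 + 200 = 34791865209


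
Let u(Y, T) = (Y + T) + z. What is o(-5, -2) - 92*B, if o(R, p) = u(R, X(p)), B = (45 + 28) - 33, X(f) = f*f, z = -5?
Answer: -3686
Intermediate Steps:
X(f) = f²
B = 40 (B = 73 - 33 = 40)
u(Y, T) = -5 + T + Y (u(Y, T) = (Y + T) - 5 = (T + Y) - 5 = -5 + T + Y)
o(R, p) = -5 + R + p² (o(R, p) = -5 + p² + R = -5 + R + p²)
o(-5, -2) - 92*B = (-5 - 5 + (-2)²) - 92*40 = (-5 - 5 + 4) - 3680 = -6 - 3680 = -3686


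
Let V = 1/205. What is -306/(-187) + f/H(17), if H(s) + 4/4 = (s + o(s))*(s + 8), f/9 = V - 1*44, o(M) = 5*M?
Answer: 8512929/5747995 ≈ 1.4810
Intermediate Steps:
V = 1/205 ≈ 0.0048781
f = -81171/205 (f = 9*(1/205 - 1*44) = 9*(1/205 - 44) = 9*(-9019/205) = -81171/205 ≈ -395.96)
H(s) = -1 + 6*s*(8 + s) (H(s) = -1 + (s + 5*s)*(s + 8) = -1 + (6*s)*(8 + s) = -1 + 6*s*(8 + s))
-306/(-187) + f/H(17) = -306/(-187) - 81171/(205*(-1 + 6*17² + 48*17)) = -306*(-1/187) - 81171/(205*(-1 + 6*289 + 816)) = 18/11 - 81171/(205*(-1 + 1734 + 816)) = 18/11 - 81171/205/2549 = 18/11 - 81171/205*1/2549 = 18/11 - 81171/522545 = 8512929/5747995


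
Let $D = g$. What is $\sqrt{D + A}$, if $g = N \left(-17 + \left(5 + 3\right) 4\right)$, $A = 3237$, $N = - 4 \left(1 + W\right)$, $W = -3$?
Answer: $3 \sqrt{373} \approx 57.94$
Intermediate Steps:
$N = 8$ ($N = - 4 \left(1 - 3\right) = \left(-4\right) \left(-2\right) = 8$)
$g = 120$ ($g = 8 \left(-17 + \left(5 + 3\right) 4\right) = 8 \left(-17 + 8 \cdot 4\right) = 8 \left(-17 + 32\right) = 8 \cdot 15 = 120$)
$D = 120$
$\sqrt{D + A} = \sqrt{120 + 3237} = \sqrt{3357} = 3 \sqrt{373}$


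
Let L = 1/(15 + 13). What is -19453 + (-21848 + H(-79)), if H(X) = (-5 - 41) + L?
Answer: -1157715/28 ≈ -41347.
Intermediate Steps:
L = 1/28 ≈ 0.035714
H(X) = -1287/28 (H(X) = (-5 - 41) + 1/28 = -46 + 1/28 = -1287/28)
-19453 + (-21848 + H(-79)) = -19453 + (-21848 - 1287/28) = -19453 - 613031/28 = -1157715/28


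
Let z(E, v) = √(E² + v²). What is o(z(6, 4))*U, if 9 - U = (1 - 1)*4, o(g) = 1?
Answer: 9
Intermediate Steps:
U = 9 (U = 9 - (1 - 1)*4 = 9 - 0*4 = 9 - 1*0 = 9 + 0 = 9)
o(z(6, 4))*U = 1*9 = 9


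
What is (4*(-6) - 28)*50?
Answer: -2600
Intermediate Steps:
(4*(-6) - 28)*50 = (-24 - 28)*50 = -52*50 = -2600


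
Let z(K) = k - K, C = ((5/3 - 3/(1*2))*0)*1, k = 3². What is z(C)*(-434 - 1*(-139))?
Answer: -2655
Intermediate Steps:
k = 9
C = 0 (C = ((5*(⅓) - 3/2)*0)*1 = ((5/3 - 3*½)*0)*1 = ((5/3 - 3/2)*0)*1 = ((⅙)*0)*1 = 0*1 = 0)
z(K) = 9 - K
z(C)*(-434 - 1*(-139)) = (9 - 1*0)*(-434 - 1*(-139)) = (9 + 0)*(-434 + 139) = 9*(-295) = -2655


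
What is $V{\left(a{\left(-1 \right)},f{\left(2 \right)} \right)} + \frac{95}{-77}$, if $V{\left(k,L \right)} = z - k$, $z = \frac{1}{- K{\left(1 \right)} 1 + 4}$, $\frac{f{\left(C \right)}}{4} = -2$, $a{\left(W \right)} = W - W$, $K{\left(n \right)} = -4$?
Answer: $- \frac{683}{616} \approx -1.1088$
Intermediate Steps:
$a{\left(W \right)} = 0$
$f{\left(C \right)} = -8$ ($f{\left(C \right)} = 4 \left(-2\right) = -8$)
$z = \frac{1}{8}$ ($z = \frac{1}{\left(-1\right) \left(-4\right) 1 + 4} = \frac{1}{4 \cdot 1 + 4} = \frac{1}{4 + 4} = \frac{1}{8} \approx 0.125$)
$V{\left(k,L \right)} = \frac{1}{8} - k$
$V{\left(a{\left(-1 \right)},f{\left(2 \right)} \right)} + \frac{95}{-77} = \left(\frac{1}{8} - 0\right) + \frac{95}{-77} = \left(\frac{1}{8} + 0\right) + 95 \left(- \frac{1}{77}\right) = \frac{1}{8} - \frac{95}{77} = - \frac{683}{616}$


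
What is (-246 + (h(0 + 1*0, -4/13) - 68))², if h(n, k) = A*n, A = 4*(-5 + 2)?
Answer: 98596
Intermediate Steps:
A = -12 (A = 4*(-3) = -12)
h(n, k) = -12*n
(-246 + (h(0 + 1*0, -4/13) - 68))² = (-246 + (-12*(0 + 1*0) - 68))² = (-246 + (-12*(0 + 0) - 68))² = (-246 + (-12*0 - 68))² = (-246 + (0 - 68))² = (-246 - 68)² = (-314)² = 98596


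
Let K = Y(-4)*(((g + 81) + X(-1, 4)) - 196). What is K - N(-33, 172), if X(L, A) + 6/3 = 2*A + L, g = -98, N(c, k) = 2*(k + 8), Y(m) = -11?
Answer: 1928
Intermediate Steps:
N(c, k) = 16 + 2*k (N(c, k) = 2*(8 + k) = 16 + 2*k)
X(L, A) = -2 + L + 2*A (X(L, A) = -2 + (2*A + L) = -2 + (L + 2*A) = -2 + L + 2*A)
K = 2288 (K = -11*(((-98 + 81) + (-2 - 1 + 2*4)) - 196) = -11*((-17 + (-2 - 1 + 8)) - 196) = -11*((-17 + 5) - 196) = -11*(-12 - 196) = -11*(-208) = 2288)
K - N(-33, 172) = 2288 - (16 + 2*172) = 2288 - (16 + 344) = 2288 - 1*360 = 2288 - 360 = 1928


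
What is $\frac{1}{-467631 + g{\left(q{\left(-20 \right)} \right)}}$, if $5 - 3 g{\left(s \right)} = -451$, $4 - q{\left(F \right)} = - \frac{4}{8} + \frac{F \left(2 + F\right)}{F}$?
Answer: $- \frac{1}{467479} \approx -2.1391 \cdot 10^{-6}$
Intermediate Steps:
$q{\left(F \right)} = \frac{5}{2} - F$ ($q{\left(F \right)} = 4 - \left(- \frac{4}{8} + \frac{F \left(2 + F\right)}{F}\right) = 4 - \left(\left(-4\right) \frac{1}{8} + \left(2 + F\right)\right) = 4 - \left(- \frac{1}{2} + \left(2 + F\right)\right) = 4 - \left(\frac{3}{2} + F\right) = \frac{5}{2} - F$)
$g{\left(s \right)} = 152$ ($g{\left(s \right)} = \frac{5}{3} - - \frac{451}{3} = \frac{5}{3} + \frac{451}{3} = 152$)
$\frac{1}{-467631 + g{\left(q{\left(-20 \right)} \right)}} = \frac{1}{-467631 + 152} = \frac{1}{-467479} = - \frac{1}{467479}$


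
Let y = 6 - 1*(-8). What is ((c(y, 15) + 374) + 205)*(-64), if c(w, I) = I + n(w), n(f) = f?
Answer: -38912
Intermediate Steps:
y = 14 (y = 6 + 8 = 14)
c(w, I) = I + w
((c(y, 15) + 374) + 205)*(-64) = (((15 + 14) + 374) + 205)*(-64) = ((29 + 374) + 205)*(-64) = (403 + 205)*(-64) = 608*(-64) = -38912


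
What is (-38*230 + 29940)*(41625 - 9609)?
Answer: 678739200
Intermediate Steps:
(-38*230 + 29940)*(41625 - 9609) = (-8740 + 29940)*32016 = 21200*32016 = 678739200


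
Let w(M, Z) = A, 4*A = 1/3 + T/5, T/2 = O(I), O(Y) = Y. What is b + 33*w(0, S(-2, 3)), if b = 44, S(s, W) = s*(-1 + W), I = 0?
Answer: 187/4 ≈ 46.750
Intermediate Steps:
T = 0 (T = 2*0 = 0)
A = 1/12 (A = (1/3 + 0/5)/4 = (1*(⅓) + 0*(⅕))/4 = (⅓ + 0)/4 = (¼)*(⅓) = 1/12 ≈ 0.083333)
w(M, Z) = 1/12
b + 33*w(0, S(-2, 3)) = 44 + 33*(1/12) = 44 + 11/4 = 187/4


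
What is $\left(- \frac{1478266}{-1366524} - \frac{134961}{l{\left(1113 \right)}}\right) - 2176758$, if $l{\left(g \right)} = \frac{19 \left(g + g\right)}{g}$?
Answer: $- \frac{14152358642594}{6490989} \approx -2.1803 \cdot 10^{6}$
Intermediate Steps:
$l{\left(g \right)} = 38$ ($l{\left(g \right)} = \frac{19 \cdot 2 g}{g} = \frac{38 g}{g} = 38$)
$\left(- \frac{1478266}{-1366524} - \frac{134961}{l{\left(1113 \right)}}\right) - 2176758 = \left(- \frac{1478266}{-1366524} - \frac{134961}{38}\right) - 2176758 = \left(\left(-1478266\right) \left(- \frac{1}{1366524}\right) - \frac{134961}{38}\right) - 2176758 = \left(\frac{739133}{683262} - \frac{134961}{38}\right) - 2176758 = - \frac{23046408932}{6490989} - 2176758 = - \frac{14152358642594}{6490989}$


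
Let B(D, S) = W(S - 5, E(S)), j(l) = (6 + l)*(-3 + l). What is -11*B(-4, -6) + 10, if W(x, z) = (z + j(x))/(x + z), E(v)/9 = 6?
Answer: -934/43 ≈ -21.721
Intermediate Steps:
E(v) = 54 (E(v) = 9*6 = 54)
j(l) = (-3 + l)*(6 + l)
W(x, z) = (-18 + z + x**2 + 3*x)/(x + z) (W(x, z) = (z + (-18 + x**2 + 3*x))/(x + z) = (-18 + z + x**2 + 3*x)/(x + z))
B(D, S) = (21 + (-5 + S)**2 + 3*S)/(49 + S) (B(D, S) = (-18 + 54 + (S - 5)**2 + 3*(S - 5))/((S - 5) + 54) = (-18 + 54 + (-5 + S)**2 + 3*(-5 + S))/((-5 + S) + 54) = (-18 + 54 + (-5 + S)**2 + (-15 + 3*S))/(49 + S) = (21 + (-5 + S)**2 + 3*S)/(49 + S))
-11*B(-4, -6) + 10 = -11*(46 + (-6)**2 - 7*(-6))/(49 - 6) + 10 = -11*(46 + 36 + 42)/43 + 10 = -11*124/43 + 10 = -1364/43 + 10 = -934/43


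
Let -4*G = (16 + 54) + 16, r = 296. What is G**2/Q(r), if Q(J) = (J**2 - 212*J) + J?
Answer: 1849/100640 ≈ 0.018372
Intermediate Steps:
Q(J) = J**2 - 211*J
G = -43/2 (G = -((16 + 54) + 16)/4 = -(70 + 16)/4 = -1/4*86 = -43/2 ≈ -21.500)
G**2/Q(r) = (-43/2)**2/((296*(-211 + 296))) = 1849/(4*((296*85))) = (1849/4)/25160 = (1849/4)*(1/25160) = 1849/100640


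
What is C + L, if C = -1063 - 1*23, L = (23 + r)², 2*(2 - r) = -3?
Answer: -1535/4 ≈ -383.75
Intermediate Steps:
r = 7/2 (r = 2 - ½*(-3) = 2 + 3/2 = 7/2 ≈ 3.5000)
L = 2809/4 (L = (23 + 7/2)² = (53/2)² = 2809/4 ≈ 702.25)
C = -1086 (C = -1063 - 23 = -1086)
C + L = -1086 + 2809/4 = -1535/4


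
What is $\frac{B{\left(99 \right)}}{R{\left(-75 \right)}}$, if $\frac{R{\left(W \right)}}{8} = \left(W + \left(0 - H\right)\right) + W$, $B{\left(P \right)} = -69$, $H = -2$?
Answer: $\frac{69}{1184} \approx 0.058277$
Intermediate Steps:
$R{\left(W \right)} = 16 + 16 W$ ($R{\left(W \right)} = 8 \left(\left(W + \left(0 - -2\right)\right) + W\right) = 8 \left(\left(W + \left(0 + 2\right)\right) + W\right) = 8 \left(\left(W + 2\right) + W\right) = 8 \left(\left(2 + W\right) + W\right) = 8 \left(2 + 2 W\right) = 16 + 16 W$)
$\frac{B{\left(99 \right)}}{R{\left(-75 \right)}} = - \frac{69}{16 + 16 \left(-75\right)} = - \frac{69}{16 - 1200} = - \frac{69}{-1184} = \left(-69\right) \left(- \frac{1}{1184}\right) = \frac{69}{1184}$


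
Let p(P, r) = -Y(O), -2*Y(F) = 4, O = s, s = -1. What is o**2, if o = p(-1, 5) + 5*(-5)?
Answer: 529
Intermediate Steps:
O = -1
Y(F) = -2 (Y(F) = -1/2*4 = -2)
p(P, r) = 2 (p(P, r) = -1*(-2) = 2)
o = -23 (o = 2 + 5*(-5) = 2 - 25 = -23)
o**2 = (-23)**2 = 529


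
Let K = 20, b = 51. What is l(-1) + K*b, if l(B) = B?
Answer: 1019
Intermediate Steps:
l(-1) + K*b = -1 + 20*51 = -1 + 1020 = 1019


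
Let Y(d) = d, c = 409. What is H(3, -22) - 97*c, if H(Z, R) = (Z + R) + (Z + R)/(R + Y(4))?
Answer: -714437/18 ≈ -39691.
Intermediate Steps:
H(Z, R) = R + Z + (R + Z)/(4 + R) (H(Z, R) = (Z + R) + (Z + R)/(R + 4) = (R + Z) + (R + Z)/(4 + R) = R + Z + (R + Z)/(4 + R))
H(3, -22) - 97*c = ((-22)² + 5*(-22) + 5*3 - 22*3)/(4 - 22) - 97*409 = (484 - 110 + 15 - 66)/(-18) - 39673 = -1/18*323 - 39673 = -323/18 - 39673 = -714437/18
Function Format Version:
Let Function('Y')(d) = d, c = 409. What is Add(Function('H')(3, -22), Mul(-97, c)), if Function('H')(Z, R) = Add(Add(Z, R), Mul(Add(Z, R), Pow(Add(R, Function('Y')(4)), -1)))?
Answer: Rational(-714437, 18) ≈ -39691.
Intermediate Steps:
Function('H')(Z, R) = Add(R, Z, Mul(Pow(Add(4, R), -1), Add(R, Z))) (Function('H')(Z, R) = Add(Add(Z, R), Mul(Add(Z, R), Pow(Add(R, 4), -1))) = Add(Add(R, Z), Mul(Add(R, Z), Pow(Add(4, R), -1))) = Add(Add(R, Z), Mul(Pow(Add(4, R), -1), Add(R, Z))) = Add(R, Z, Mul(Pow(Add(4, R), -1), Add(R, Z))))
Add(Function('H')(3, -22), Mul(-97, c)) = Add(Mul(Pow(Add(4, -22), -1), Add(Pow(-22, 2), Mul(5, -22), Mul(5, 3), Mul(-22, 3))), Mul(-97, 409)) = Add(Mul(Pow(-18, -1), Add(484, -110, 15, -66)), -39673) = Add(Mul(Rational(-1, 18), 323), -39673) = Add(Rational(-323, 18), -39673) = Rational(-714437, 18)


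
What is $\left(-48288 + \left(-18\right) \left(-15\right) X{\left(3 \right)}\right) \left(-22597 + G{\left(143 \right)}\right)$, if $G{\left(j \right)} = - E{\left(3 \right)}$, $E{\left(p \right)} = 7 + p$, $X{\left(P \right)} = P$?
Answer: $1073335146$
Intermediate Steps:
$G{\left(j \right)} = -10$ ($G{\left(j \right)} = - (7 + 3) = \left(-1\right) 10 = -10$)
$\left(-48288 + \left(-18\right) \left(-15\right) X{\left(3 \right)}\right) \left(-22597 + G{\left(143 \right)}\right) = \left(-48288 + \left(-18\right) \left(-15\right) 3\right) \left(-22597 - 10\right) = \left(-48288 + 270 \cdot 3\right) \left(-22607\right) = \left(-48288 + 810\right) \left(-22607\right) = \left(-47478\right) \left(-22607\right) = 1073335146$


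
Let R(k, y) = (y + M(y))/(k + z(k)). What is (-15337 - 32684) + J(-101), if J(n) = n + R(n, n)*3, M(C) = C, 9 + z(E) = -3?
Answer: -5437180/113 ≈ -48117.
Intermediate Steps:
z(E) = -12 (z(E) = -9 - 3 = -12)
R(k, y) = 2*y/(-12 + k) (R(k, y) = (y + y)/(k - 12) = (2*y)/(-12 + k) = 2*y/(-12 + k))
J(n) = n + 6*n/(-12 + n) (J(n) = n + (2*n/(-12 + n))*3 = n + 6*n/(-12 + n))
(-15337 - 32684) + J(-101) = (-15337 - 32684) - 101*(-6 - 101)/(-12 - 101) = -48021 - 101*(-107)/(-113) = -48021 - 101*(-1/113)*(-107) = -48021 - 10807/113 = -5437180/113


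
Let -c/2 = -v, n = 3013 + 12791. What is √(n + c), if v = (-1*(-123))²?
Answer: 3*√5118 ≈ 214.62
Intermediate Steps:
n = 15804
v = 15129 (v = 123² = 15129)
c = 30258 (c = -(-2)*15129 = -2*(-15129) = 30258)
√(n + c) = √(15804 + 30258) = √46062 = 3*√5118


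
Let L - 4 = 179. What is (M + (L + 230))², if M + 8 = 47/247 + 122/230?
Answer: 132814031103009/806844025 ≈ 1.6461e+5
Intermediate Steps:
L = 183 (L = 4 + 179 = 183)
M = -206768/28405 (M = -8 + (47/247 + 122/230) = -8 + (47*(1/247) + 122*(1/230)) = -8 + (47/247 + 61/115) = -8 + 20472/28405 = -206768/28405 ≈ -7.2793)
(M + (L + 230))² = (-206768/28405 + (183 + 230))² = (-206768/28405 + 413)² = (11524497/28405)² = 132814031103009/806844025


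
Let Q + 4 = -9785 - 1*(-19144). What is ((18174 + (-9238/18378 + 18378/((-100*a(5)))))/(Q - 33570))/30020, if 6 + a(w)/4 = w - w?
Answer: -66826652707/2671919713080000 ≈ -2.5011e-5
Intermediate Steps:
a(w) = -24 (a(w) = -24 + 4*(w - w) = -24 + 4*0 = -24 + 0 = -24)
Q = 9355 (Q = -4 + (-9785 - 1*(-19144)) = -4 + (-9785 + 19144) = -4 + 9359 = 9355)
((18174 + (-9238/18378 + 18378/((-100*a(5)))))/(Q - 33570))/30020 = ((18174 + (-9238/18378 + 18378/((-100*(-24)))))/(9355 - 33570))/30020 = ((18174 + (-9238*1/18378 + 18378/2400))/(-24215))*(1/30020) = ((18174 + (-4619/9189 + 18378*(1/2400)))*(-1/24215))*(1/30020) = ((18174 + (-4619/9189 + 3063/400))*(-1/24215))*(1/30020) = ((18174 + 26298307/3675600)*(-1/24215))*(1/30020) = ((66826652707/3675600)*(-1/24215))*(1/30020) = -66826652707/89004654000*1/30020 = -66826652707/2671919713080000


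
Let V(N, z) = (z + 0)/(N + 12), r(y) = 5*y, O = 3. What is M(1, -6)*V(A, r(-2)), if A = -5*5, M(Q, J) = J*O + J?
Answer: -240/13 ≈ -18.462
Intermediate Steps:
M(Q, J) = 4*J (M(Q, J) = J*3 + J = 3*J + J = 4*J)
A = -25
V(N, z) = z/(12 + N)
M(1, -6)*V(A, r(-2)) = (4*(-6))*((5*(-2))/(12 - 25)) = -(-240)/(-13) = -(-240)*(-1)/13 = -24*10/13 = -240/13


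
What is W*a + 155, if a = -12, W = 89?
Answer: -913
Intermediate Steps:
W*a + 155 = 89*(-12) + 155 = -1068 + 155 = -913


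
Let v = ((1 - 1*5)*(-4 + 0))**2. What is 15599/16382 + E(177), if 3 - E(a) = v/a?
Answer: 7266073/2899614 ≈ 2.5059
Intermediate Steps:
v = 256 (v = ((1 - 5)*(-4))**2 = (-4*(-4))**2 = 16**2 = 256)
E(a) = 3 - 256/a
15599/16382 + E(177) = 15599/16382 + (3 - 256/177) = 15599/16382 + 275/177 = 7266073/2899614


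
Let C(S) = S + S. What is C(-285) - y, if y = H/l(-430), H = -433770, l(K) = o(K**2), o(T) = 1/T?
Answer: 80204072430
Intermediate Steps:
C(S) = 2*S
l(K) = K**(-2) (l(K) = 1/(K**2) = K**(-2))
y = -80204073000 (y = -433770/((-430)**(-2)) = -433770/1/184900 = -433770*184900 = -80204073000)
C(-285) - y = 2*(-285) - 1*(-80204073000) = -570 + 80204073000 = 80204072430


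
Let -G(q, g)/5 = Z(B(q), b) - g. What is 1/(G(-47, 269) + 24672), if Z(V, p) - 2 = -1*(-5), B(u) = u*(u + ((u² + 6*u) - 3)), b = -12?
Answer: 1/25982 ≈ 3.8488e-5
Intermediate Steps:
B(u) = u*(-3 + u² + 7*u) (B(u) = u*(u + (-3 + u² + 6*u)) = u*(-3 + u² + 7*u))
Z(V, p) = 7 (Z(V, p) = 2 - 1*(-5) = 2 + 5 = 7)
G(q, g) = -35 + 5*g (G(q, g) = -5*(7 - g) = -35 + 5*g)
1/(G(-47, 269) + 24672) = 1/((-35 + 5*269) + 24672) = 1/((-35 + 1345) + 24672) = 1/(1310 + 24672) = 1/25982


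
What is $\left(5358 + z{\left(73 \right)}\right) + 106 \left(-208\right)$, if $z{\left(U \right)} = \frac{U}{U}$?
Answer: $-16689$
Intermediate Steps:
$z{\left(U \right)} = 1$
$\left(5358 + z{\left(73 \right)}\right) + 106 \left(-208\right) = \left(5358 + 1\right) + 106 \left(-208\right) = 5359 - 22048 = -16689$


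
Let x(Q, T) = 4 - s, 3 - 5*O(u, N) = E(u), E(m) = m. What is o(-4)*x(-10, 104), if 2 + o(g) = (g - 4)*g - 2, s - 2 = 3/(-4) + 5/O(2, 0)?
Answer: -623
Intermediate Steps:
O(u, N) = ⅗ - u/5
s = 105/4 (s = 2 + (3/(-4) + 5/(⅗ - ⅕*2)) = 2 + (3*(-¼) + 5/(⅗ - ⅖)) = 2 + (-¾ + 5/(⅕)) = 2 + (-¾ + 5*5) = 2 + (-¾ + 25) = 2 + 97/4 = 105/4 ≈ 26.250)
o(g) = -4 + g*(-4 + g) (o(g) = -2 + ((g - 4)*g - 2) = -2 + ((-4 + g)*g - 2) = -2 + (g*(-4 + g) - 2) = -2 + (-2 + g*(-4 + g)) = -4 + g*(-4 + g))
x(Q, T) = -89/4 (x(Q, T) = 4 - 1*105/4 = 4 - 105/4 = -89/4)
o(-4)*x(-10, 104) = (-4 + (-4)² - 4*(-4))*(-89/4) = (-4 + 16 + 16)*(-89/4) = 28*(-89/4) = -623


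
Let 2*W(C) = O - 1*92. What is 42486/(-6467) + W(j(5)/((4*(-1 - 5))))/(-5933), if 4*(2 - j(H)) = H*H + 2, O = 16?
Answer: -251823692/38368711 ≈ -6.5633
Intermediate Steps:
j(H) = 3/2 - H²/4 (j(H) = 2 - (H*H + 2)/4 = 2 - (H² + 2)/4 = 2 - (2 + H²)/4 = 2 + (-½ - H²/4) = 3/2 - H²/4)
W(C) = -38 (W(C) = (16 - 1*92)/2 = (16 - 92)/2 = (½)*(-76) = -38)
42486/(-6467) + W(j(5)/((4*(-1 - 5))))/(-5933) = 42486/(-6467) - 38/(-5933) = 42486*(-1/6467) - 38*(-1/5933) = -42486/6467 + 38/5933 = -251823692/38368711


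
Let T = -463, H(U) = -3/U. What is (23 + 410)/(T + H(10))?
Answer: -4330/4633 ≈ -0.93460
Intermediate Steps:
(23 + 410)/(T + H(10)) = (23 + 410)/(-463 - 3/10) = 433/(-463 - 3*⅒) = 433/(-463 - 3/10) = 433/(-4633/10) = 433*(-10/4633) = -4330/4633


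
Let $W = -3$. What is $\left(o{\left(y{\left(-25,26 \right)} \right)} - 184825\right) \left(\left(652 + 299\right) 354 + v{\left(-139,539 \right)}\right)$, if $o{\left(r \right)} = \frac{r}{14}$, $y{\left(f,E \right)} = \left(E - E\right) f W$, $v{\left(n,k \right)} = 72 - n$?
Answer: $-62261073625$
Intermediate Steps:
$y{\left(f,E \right)} = 0$ ($y{\left(f,E \right)} = \left(E - E\right) f \left(-3\right) = 0 f \left(-3\right) = 0 \left(-3\right) = 0$)
$o{\left(r \right)} = \frac{r}{14}$ ($o{\left(r \right)} = r \frac{1}{14} = \frac{r}{14}$)
$\left(o{\left(y{\left(-25,26 \right)} \right)} - 184825\right) \left(\left(652 + 299\right) 354 + v{\left(-139,539 \right)}\right) = \left(\frac{1}{14} \cdot 0 - 184825\right) \left(\left(652 + 299\right) 354 + \left(72 - -139\right)\right) = \left(0 - 184825\right) \left(951 \cdot 354 + \left(72 + 139\right)\right) = - 184825 \left(336654 + 211\right) = \left(-184825\right) 336865 = -62261073625$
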